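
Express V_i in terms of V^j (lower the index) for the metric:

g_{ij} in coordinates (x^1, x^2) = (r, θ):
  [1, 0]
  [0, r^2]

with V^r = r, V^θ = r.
V_i = g_{ij} V^j:
V_r = (1)(r) + (0)(r) = r
V_θ = (0)(r) + (r^2)(r) = r^3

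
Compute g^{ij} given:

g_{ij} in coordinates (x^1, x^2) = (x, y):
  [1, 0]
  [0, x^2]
The metric is diagonal, so g^{ij} is diagonal with entries 1/g_{ii}: diag(1, 1/(x^2)).
g^{ij}:
  [1, 0]
  [0, 1/x^2]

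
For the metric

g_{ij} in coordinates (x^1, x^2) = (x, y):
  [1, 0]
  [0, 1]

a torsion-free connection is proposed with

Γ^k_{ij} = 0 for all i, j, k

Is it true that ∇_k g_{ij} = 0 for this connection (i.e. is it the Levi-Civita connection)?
Using ∇_k g_{ij} = ∂_k g_{ij} - Γ^m_{ki} g_{mj} - Γ^m_{kj} g_{im}:
e.g. ∇_x g_{xx} = (0) - (0) - (0) = 0
Every component ∇_k g_{ij} vanishes: the connection is metric compatible.
Yes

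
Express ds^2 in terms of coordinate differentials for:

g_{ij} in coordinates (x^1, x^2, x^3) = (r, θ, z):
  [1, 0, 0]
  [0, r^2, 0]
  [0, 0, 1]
ds^2 = g_{ij} dx^i dx^j; only the non-zero components contribute.
ds^2 = dr^2 + r^2 dθ^2 + dz^2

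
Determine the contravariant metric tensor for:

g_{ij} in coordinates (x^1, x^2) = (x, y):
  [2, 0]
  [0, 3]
The metric is diagonal, so g^{ij} is diagonal with entries 1/g_{ii}: diag(1/2, 1/3).
g^{ij}:
  [1/2, 0]
  [0, 1/3]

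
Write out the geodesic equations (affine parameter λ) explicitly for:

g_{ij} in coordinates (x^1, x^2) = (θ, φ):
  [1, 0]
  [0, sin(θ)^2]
Geodesic equation: d^2x^k/dλ^2 + Γ^k_{ij} (dx^i/dλ)(dx^j/dλ) = 0.
Non-zero Christoffel symbols:
Γ^θ_{φ φ} = -sin(2*θ)/2
Γ^φ_{θ φ} = 1/tan(θ)
Substituting (the symmetric pair Γ^k_{ij}, Γ^k_{ji} combines into a factor 2):
d^2θ/dλ^2 - (sin(2*θ)/2) (dφ/dλ)^2 = 0
d^2φ/dλ^2 + (2/tan(θ)) (dθ/dλ)(dφ/dλ) = 0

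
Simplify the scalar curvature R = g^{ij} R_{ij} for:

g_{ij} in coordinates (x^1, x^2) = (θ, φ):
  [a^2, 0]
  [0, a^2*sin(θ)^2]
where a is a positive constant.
Non-zero Christoffel symbols (Γ^k_{ij} = Γ^k_{ji}):
Γ^θ_{φ φ} = -sin(2*θ)/2
Γ^φ_{θ φ} = 1/tan(θ)
Ricci tensor (R_{ij} = R^k_{ikj}): R_{θθ} = 1, R_{θφ} = 0, R_{φφ} = sin(θ)^2
Inverse metric: g^{θθ} = 1/a^2, g^{φφ} = 1/(a^2*sin(θ)^2)
R = g^{ij} R_{ij} = (1/a^2)(1) + (1/(a^2*sin(θ)^2))(sin(θ)^2) = 2/a^2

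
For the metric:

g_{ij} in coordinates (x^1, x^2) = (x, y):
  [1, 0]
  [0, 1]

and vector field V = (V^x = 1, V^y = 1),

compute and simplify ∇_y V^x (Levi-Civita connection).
All Christoffel symbols are zero.
∇_y V^x = ∂_y V^x + Γ^x_{y j} V^j
  = (0) + (0)(1) + (0)(1)
  = 0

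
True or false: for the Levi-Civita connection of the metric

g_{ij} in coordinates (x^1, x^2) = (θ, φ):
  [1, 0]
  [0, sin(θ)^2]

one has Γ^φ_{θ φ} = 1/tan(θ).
Γ^φ_{θ φ} = (1/2) g^{φφ} (∂_θ g_{φφ} + ∂_φ g_{φθ} - ∂_φ g_{θφ}) = (1/2)(1/sin(θ)^2)((sin(2*θ)) + (0) - (0)) = 1/tan(θ)
This equals the proposed value 1/tan(θ).
True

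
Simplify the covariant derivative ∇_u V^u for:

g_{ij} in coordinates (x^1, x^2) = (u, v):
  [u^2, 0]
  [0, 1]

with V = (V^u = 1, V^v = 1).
Non-zero Christoffel symbols:
Γ^u_{u u} = 1/u
∇_u V^u = ∂_u V^u + Γ^u_{u j} V^j
  = (0) + (1/u)(1) + (0)(1)
  = 1/u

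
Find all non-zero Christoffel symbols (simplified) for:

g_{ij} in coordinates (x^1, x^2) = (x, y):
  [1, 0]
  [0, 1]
Using Γ^k_{ij} = (1/2) g^{km} (∂_i g_{mj} + ∂_j g_{mi} - ∂_m g_{ij}); the metric is diagonal, so only the m = k term contributes.
Every metric component is constant, so all ∂_m g_{ij} = 0 and every Christoffel symbol vanishes.
All Christoffel symbols are zero.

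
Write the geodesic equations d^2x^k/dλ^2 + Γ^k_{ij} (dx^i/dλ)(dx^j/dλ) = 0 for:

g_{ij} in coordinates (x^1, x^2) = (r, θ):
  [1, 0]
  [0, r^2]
Geodesic equation: d^2x^k/dλ^2 + Γ^k_{ij} (dx^i/dλ)(dx^j/dλ) = 0.
Non-zero Christoffel symbols:
Γ^r_{θ θ} = -r
Γ^θ_{r θ} = 1/r
Substituting (the symmetric pair Γ^k_{ij}, Γ^k_{ji} combines into a factor 2):
d^2r/dλ^2 - r (dθ/dλ)^2 = 0
d^2θ/dλ^2 + (2/r) (dr/dλ)(dθ/dλ) = 0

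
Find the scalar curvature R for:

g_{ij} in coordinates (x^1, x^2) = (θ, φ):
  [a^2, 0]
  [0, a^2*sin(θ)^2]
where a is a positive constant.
Non-zero Christoffel symbols (Γ^k_{ij} = Γ^k_{ji}):
Γ^θ_{φ φ} = -sin(2*θ)/2
Γ^φ_{θ φ} = 1/tan(θ)
Ricci tensor (R_{ij} = R^k_{ikj}): R_{θθ} = 1, R_{θφ} = 0, R_{φφ} = sin(θ)^2
Inverse metric: g^{θθ} = 1/a^2, g^{φφ} = 1/(a^2*sin(θ)^2)
R = g^{ij} R_{ij} = (1/a^2)(1) + (1/(a^2*sin(θ)^2))(sin(θ)^2) = 2/a^2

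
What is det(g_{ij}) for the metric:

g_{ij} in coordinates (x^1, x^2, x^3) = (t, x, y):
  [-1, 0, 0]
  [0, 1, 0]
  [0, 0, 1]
Diagonal metric: det(g) = g_{11}·g_{22}·g_{33}
= (-1)·(1)·(1)
det(g) = -1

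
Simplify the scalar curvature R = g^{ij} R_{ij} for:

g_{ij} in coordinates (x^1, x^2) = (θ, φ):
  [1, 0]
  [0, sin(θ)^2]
Non-zero Christoffel symbols (Γ^k_{ij} = Γ^k_{ji}):
Γ^θ_{φ φ} = -sin(2*θ)/2
Γ^φ_{θ φ} = 1/tan(θ)
Ricci tensor (R_{ij} = R^k_{ikj}): R_{θθ} = 1, R_{θφ} = 0, R_{φφ} = sin(θ)^2
Inverse metric: g^{θθ} = 1, g^{φφ} = 1/sin(θ)^2
R = g^{ij} R_{ij} = (1)(1) + (1/sin(θ)^2)(sin(θ)^2) = 2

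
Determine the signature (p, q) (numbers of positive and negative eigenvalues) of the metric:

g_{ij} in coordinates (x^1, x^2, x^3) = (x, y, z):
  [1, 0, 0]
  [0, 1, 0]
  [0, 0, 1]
The metric is diagonal, so its eigenvalues are the diagonal entries: 1, 1, 1 (at a generic point, where coordinate-dependent entries are positive).
3 positive, 0 negative.
(3, 0) - Riemannian (positive definite)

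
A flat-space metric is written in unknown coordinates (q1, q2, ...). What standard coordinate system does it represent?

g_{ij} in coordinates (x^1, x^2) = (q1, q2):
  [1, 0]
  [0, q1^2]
The line element ds^2 = dq1^2 + q1^2 dq2^2 is dr^2 + r^2 dθ^2 with q1 = r, q2 = θ.
polar coordinates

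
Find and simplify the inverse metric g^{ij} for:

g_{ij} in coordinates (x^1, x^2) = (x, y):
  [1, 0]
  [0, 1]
The metric is diagonal, so g^{ij} is diagonal with entries 1/g_{ii}: diag(1, 1).
g^{ij}:
  [1, 0]
  [0, 1]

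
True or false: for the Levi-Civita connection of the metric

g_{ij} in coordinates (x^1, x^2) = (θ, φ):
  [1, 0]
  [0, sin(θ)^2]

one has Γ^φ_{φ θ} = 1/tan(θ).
Γ^φ_{φ θ} = (1/2) g^{φφ} (∂_φ g_{φθ} + ∂_θ g_{φφ} - ∂_φ g_{φθ}) = (1/2)(1/sin(θ)^2)((0) + (sin(2*θ)) - (0)) = 1/tan(θ)
This equals the proposed value 1/tan(θ).
True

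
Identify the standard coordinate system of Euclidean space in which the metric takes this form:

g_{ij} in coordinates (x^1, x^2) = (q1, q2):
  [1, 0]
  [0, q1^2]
The line element ds^2 = dq1^2 + q1^2 dq2^2 is dr^2 + r^2 dθ^2 with q1 = r, q2 = θ.
polar coordinates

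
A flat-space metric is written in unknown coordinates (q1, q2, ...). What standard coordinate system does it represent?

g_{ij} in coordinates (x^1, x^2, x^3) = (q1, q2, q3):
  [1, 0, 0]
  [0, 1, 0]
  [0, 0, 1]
All components are constant and the metric is the identity, i.e. orthonormal rectilinear coordinates.
Cartesian (3D) coordinates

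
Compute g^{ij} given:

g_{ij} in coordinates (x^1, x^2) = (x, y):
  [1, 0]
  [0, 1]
The metric is diagonal, so g^{ij} is diagonal with entries 1/g_{ii}: diag(1, 1).
g^{ij}:
  [1, 0]
  [0, 1]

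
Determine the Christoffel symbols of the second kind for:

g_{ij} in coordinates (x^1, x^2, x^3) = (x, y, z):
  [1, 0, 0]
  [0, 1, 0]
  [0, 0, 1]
Using Γ^k_{ij} = (1/2) g^{km} (∂_i g_{mj} + ∂_j g_{mi} - ∂_m g_{ij}); the metric is diagonal, so only the m = k term contributes.
Every metric component is constant, so all ∂_m g_{ij} = 0 and every Christoffel symbol vanishes.
All Christoffel symbols are zero.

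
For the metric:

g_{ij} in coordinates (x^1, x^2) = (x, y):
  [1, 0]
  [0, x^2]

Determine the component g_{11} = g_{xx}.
With x^1 = x, x^2 = y, g_{11} = g_{xx} is the row-1, column-1 entry of the matrix.
g_{11} = 1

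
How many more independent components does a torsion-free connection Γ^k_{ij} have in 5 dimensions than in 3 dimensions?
Independent components in n dimensions: n × n(n+1)/2 = n^2(n+1)/2.
5D: 5 × 15 = 75
3D: 3 × 6 = 18
Difference = 75 - 18 = 57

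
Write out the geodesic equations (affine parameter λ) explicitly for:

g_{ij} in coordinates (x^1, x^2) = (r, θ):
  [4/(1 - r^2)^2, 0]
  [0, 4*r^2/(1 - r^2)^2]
Geodesic equation: d^2x^k/dλ^2 + Γ^k_{ij} (dx^i/dλ)(dx^j/dλ) = 0.
Non-zero Christoffel symbols:
Γ^r_{r r} = 2*r/(1 - r^2)
Γ^r_{θ θ} = (r^3 + r)/(r^2 - 1)
Γ^θ_{r θ} = (-r^2 - 1)/(r^3 - r)
Substituting (the symmetric pair Γ^k_{ij}, Γ^k_{ji} combines into a factor 2):
d^2r/dλ^2 + (2*r/(1 - r^2)) (dr/dλ)^2 + ((r^3 + r)/(r^2 - 1)) (dθ/dλ)^2 = 0
d^2θ/dλ^2 + ((-2*r^2 - 2)/(r^3 - r)) (dr/dλ)(dθ/dλ) = 0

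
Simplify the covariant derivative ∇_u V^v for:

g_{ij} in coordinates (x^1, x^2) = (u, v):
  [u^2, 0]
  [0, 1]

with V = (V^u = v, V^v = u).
Non-zero Christoffel symbols:
Γ^u_{u u} = 1/u
∇_u V^v = ∂_u V^v + Γ^v_{u j} V^j
  = (1) + (0)(v) + (0)(u)
  = 1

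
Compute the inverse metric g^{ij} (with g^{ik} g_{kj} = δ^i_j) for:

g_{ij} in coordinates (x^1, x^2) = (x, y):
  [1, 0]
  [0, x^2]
The metric is diagonal, so g^{ij} is diagonal with entries 1/g_{ii}: diag(1, 1/(x^2)).
g^{ij}:
  [1, 0]
  [0, 1/x^2]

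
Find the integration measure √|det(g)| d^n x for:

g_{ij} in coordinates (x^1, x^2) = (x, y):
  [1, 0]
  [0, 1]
det(g) = 1
√|det(g)| = 1
Volume element: dV = 1 dx dy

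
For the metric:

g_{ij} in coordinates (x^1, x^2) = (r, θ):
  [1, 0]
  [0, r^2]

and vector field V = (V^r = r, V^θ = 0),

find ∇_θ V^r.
Non-zero Christoffel symbols:
Γ^r_{θ θ} = -r
Γ^θ_{r θ} = 1/r
∇_θ V^r = ∂_θ V^r + Γ^r_{θ j} V^j
  = (0) + (0)(r) + (-r)(0)
  = 0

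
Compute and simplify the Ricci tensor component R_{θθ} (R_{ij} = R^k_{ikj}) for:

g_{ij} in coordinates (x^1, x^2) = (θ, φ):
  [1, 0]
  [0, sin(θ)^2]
Non-zero Christoffel symbols (Γ^k_{ij} = Γ^k_{ji}):
Γ^θ_{φ φ} = -sin(2*θ)/2
Γ^φ_{θ φ} = 1/tan(θ)
R^θ_{θ θ θ} = 0 (a repeated index in an antisymmetric pair)
R^φ_{θ φ θ} = ∂_φ Γ^φ_{θ θ} - ∂_θ Γ^φ_{θ φ} + Γ^φ_{φ m} Γ^m_{θ θ} - Γ^φ_{θ m} Γ^m_{θ φ}
  = (0) - (-1/sin(θ)^2) + (0) - (1/tan(θ)^2) = 1
R_{θθ} = R^θ_{θ θ θ} + R^φ_{θ φ θ} = (0) + (1) = 1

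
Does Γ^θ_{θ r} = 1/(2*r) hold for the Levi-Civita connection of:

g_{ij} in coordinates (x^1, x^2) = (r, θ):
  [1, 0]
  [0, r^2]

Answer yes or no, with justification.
Γ^θ_{θ r} = (1/2) g^{θθ} (∂_θ g_{θr} + ∂_r g_{θθ} - ∂_θ g_{θr}) = (1/2)(1/r^2)((0) + (2*r) - (0)) = 1/r
This differs from the proposed value 1/(2*r).
No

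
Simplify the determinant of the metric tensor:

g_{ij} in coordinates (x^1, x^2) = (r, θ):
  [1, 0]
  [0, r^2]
For a 2×2 metric: det(g) = g_{11}·g_{22} - g_{12}·g_{21}
= (1)·(r^2) - (0)·(0)
= r^2 - 0
det(g) = r^2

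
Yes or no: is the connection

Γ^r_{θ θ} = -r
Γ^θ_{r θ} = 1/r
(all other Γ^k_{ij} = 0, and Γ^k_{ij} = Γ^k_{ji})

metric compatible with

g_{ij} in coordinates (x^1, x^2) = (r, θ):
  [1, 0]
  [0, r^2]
Using ∇_k g_{ij} = ∂_k g_{ij} - Γ^m_{ki} g_{mj} - Γ^m_{kj} g_{im}:
e.g. ∇_r g_{θθ} = (2*r) - (r) - (r) = 0
Every component ∇_k g_{ij} vanishes: the connection is metric compatible.
Yes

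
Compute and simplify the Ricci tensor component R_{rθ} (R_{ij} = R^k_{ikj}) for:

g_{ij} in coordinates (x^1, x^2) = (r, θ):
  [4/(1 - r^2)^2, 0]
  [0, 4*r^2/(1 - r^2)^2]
Non-zero Christoffel symbols (Γ^k_{ij} = Γ^k_{ji}):
Γ^r_{r r} = 2*r/(1 - r^2)
Γ^r_{θ θ} = (r^3 + r)/(r^2 - 1)
Γ^θ_{r θ} = (-r^2 - 1)/(r^3 - r)
R^r_{r r θ} = 0 (a repeated index in an antisymmetric pair)
R^θ_{r θ θ} = 0 (a repeated index in an antisymmetric pair)
R_{rθ} = R^r_{r r θ} + R^θ_{r θ θ} = (0) + (0) = 0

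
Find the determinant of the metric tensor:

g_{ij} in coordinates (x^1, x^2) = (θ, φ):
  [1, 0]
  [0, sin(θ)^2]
For a 2×2 metric: det(g) = g_{11}·g_{22} - g_{12}·g_{21}
= (1)·(sin(θ)^2) - (0)·(0)
= sin(θ)^2 - 0
det(g) = sin(θ)^2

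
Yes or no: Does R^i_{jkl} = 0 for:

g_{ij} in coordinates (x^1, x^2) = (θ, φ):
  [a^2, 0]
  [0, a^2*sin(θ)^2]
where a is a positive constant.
Non-zero Christoffel symbols:
Γ^θ_{φ φ} = -sin(2*θ)/2
Γ^φ_{θ φ} = 1/tan(θ)
Ricci tensor: R_{θθ} = 1, R_{θφ} = 0, R_{φφ} = sin(θ)^2
The Ricci tensor is non-zero, so the Riemann tensor is non-zero: not flat.
No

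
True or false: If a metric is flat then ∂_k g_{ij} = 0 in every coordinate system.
Flatness means R^i_{jkl} = 0; the components can still vary, e.g. the flat plane in polar coordinates has g_{θθ} = r^2.
False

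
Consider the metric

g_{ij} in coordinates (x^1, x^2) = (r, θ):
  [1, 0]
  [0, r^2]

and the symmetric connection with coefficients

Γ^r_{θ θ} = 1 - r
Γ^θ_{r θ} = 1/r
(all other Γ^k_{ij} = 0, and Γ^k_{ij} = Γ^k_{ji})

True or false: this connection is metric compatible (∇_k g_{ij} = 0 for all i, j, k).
Using ∇_k g_{ij} = ∂_k g_{ij} - Γ^m_{ki} g_{mj} - Γ^m_{kj} g_{im}:
∇_θ g_{rθ} = (0) - (r) - (1 - r) = -1 ≠ 0
So the connection is not metric compatible (it is not the Levi-Civita connection).
False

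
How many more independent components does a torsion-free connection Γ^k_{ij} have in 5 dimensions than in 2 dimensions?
Independent components in n dimensions: n × n(n+1)/2 = n^2(n+1)/2.
5D: 5 × 15 = 75
2D: 2 × 3 = 6
Difference = 75 - 6 = 69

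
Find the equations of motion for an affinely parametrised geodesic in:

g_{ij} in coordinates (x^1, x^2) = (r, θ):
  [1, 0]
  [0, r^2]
Geodesic equation: d^2x^k/dλ^2 + Γ^k_{ij} (dx^i/dλ)(dx^j/dλ) = 0.
Non-zero Christoffel symbols:
Γ^r_{θ θ} = -r
Γ^θ_{r θ} = 1/r
Substituting (the symmetric pair Γ^k_{ij}, Γ^k_{ji} combines into a factor 2):
d^2r/dλ^2 - r (dθ/dλ)^2 = 0
d^2θ/dλ^2 + (2/r) (dr/dλ)(dθ/dλ) = 0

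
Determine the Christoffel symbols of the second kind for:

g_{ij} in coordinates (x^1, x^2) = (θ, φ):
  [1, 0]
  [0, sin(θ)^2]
Using Γ^k_{ij} = (1/2) g^{km} (∂_i g_{mj} + ∂_j g_{mi} - ∂_m g_{ij}); the metric is diagonal, so only the m = k term contributes.
Non-zero symbols (using the symmetry Γ^k_{ij} = Γ^k_{ji}):
Γ^θ_{φ φ} = (1/2) g^{θθ} (∂_φ g_{θφ} + ∂_φ g_{θφ} - ∂_θ g_{φφ}) = (1/2)(1)((0) + (0) - (sin(2*θ))) = -sin(2*θ)/2
Γ^φ_{θ φ} = (1/2) g^{φφ} (∂_θ g_{φφ} + ∂_φ g_{φθ} - ∂_φ g_{θφ}) = (1/2)(1/sin(θ)^2)((sin(2*θ)) + (0) - (0)) = 1/tan(θ)
All other Christoffel symbols are zero.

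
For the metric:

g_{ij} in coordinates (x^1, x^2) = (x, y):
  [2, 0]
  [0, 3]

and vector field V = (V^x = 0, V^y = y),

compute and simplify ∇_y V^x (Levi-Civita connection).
All Christoffel symbols are zero.
∇_y V^x = ∂_y V^x + Γ^x_{y j} V^j
  = (0) + (0)(0) + (0)(y)
  = 0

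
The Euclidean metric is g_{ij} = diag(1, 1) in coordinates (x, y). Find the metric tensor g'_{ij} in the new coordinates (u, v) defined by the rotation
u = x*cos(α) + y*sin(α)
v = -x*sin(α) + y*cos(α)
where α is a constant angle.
Invert the transformation: x = u*cos(α) - v*sin(α), y = u*sin(α) + v*cos(α)
g'_{ij} = (∂x^k/∂x'^i)(∂x^l/∂x'^j) g_{kl}; with g_{kl} = δ_{kl} this is Σ_k (∂x^k/∂x'^i)(∂x^k/∂x'^j).
Jacobian: ∂x/∂u = cos(α), ∂x/∂v = -sin(α), ∂y/∂u = sin(α), ∂y/∂v = cos(α)
g'_{uu} = (cos(α))(cos(α)) + (sin(α))(sin(α)) = 1
g'_{uv} = (cos(α))(-sin(α)) + (sin(α))(cos(α)) = 0
g'_{vv} = (-sin(α))(-sin(α)) + (cos(α))(cos(α)) = 1
g'_{ij} = diag(1, 1)
The Euclidean metric is invariant under rotations.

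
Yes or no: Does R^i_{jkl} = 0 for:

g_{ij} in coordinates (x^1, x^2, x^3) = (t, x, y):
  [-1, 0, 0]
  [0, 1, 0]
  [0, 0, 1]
All metric components are constant, so every Christoffel symbol vanishes and R^i_{jkl} = 0.
Yes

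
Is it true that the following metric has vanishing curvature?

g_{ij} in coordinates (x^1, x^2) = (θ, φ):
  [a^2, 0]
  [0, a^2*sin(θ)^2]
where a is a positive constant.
Non-zero Christoffel symbols:
Γ^θ_{φ φ} = -sin(2*θ)/2
Γ^φ_{θ φ} = 1/tan(θ)
Ricci tensor: R_{θθ} = 1, R_{θφ} = 0, R_{φφ} = sin(θ)^2
The Ricci tensor is non-zero, so the Riemann tensor is non-zero: not flat.
No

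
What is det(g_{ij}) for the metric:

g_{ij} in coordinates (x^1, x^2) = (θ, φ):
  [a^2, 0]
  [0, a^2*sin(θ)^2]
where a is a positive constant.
For a 2×2 metric: det(g) = g_{11}·g_{22} - g_{12}·g_{21}
= (a^2)·(a^2*sin(θ)^2) - (0)·(0)
= a^4*sin(θ)^2 - 0
det(g) = a^4*sin(θ)^2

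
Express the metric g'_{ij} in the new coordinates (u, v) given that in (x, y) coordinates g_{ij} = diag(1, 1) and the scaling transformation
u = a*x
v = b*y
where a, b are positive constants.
Invert the transformation: x = u/a, y = v/b
g'_{ij} = (∂x^k/∂x'^i)(∂x^l/∂x'^j) g_{kl}; with g_{kl} = δ_{kl} this is Σ_k (∂x^k/∂x'^i)(∂x^k/∂x'^j).
Jacobian: ∂x/∂u = 1/a, ∂x/∂v = 0, ∂y/∂u = 0, ∂y/∂v = 1/b
g'_{uu} = (1/a)(1/a) + (0)(0) = 1/a^2
g'_{uv} = (1/a)(0) + (0)(1/b) = 0
g'_{vv} = (0)(0) + (1/b)(1/b) = 1/b^2
g'_{ij} = diag(1/a^2, 1/b^2)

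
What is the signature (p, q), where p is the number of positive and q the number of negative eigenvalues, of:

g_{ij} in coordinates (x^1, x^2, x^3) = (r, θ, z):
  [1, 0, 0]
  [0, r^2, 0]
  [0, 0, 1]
The metric is diagonal, so its eigenvalues are the diagonal entries: 1, r^2, 1 (at a generic point, where coordinate-dependent entries are positive).
3 positive, 0 negative.
(3, 0) - Riemannian (positive definite)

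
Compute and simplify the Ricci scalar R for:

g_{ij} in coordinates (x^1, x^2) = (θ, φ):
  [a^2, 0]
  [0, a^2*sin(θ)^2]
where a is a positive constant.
Non-zero Christoffel symbols (Γ^k_{ij} = Γ^k_{ji}):
Γ^θ_{φ φ} = -sin(2*θ)/2
Γ^φ_{θ φ} = 1/tan(θ)
Ricci tensor (R_{ij} = R^k_{ikj}): R_{θθ} = 1, R_{θφ} = 0, R_{φφ} = sin(θ)^2
Inverse metric: g^{θθ} = 1/a^2, g^{φφ} = 1/(a^2*sin(θ)^2)
R = g^{ij} R_{ij} = (1/a^2)(1) + (1/(a^2*sin(θ)^2))(sin(θ)^2) = 2/a^2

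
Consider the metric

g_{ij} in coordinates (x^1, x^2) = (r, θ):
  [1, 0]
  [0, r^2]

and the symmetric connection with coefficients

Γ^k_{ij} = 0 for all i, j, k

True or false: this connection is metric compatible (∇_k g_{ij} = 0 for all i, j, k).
Using ∇_k g_{ij} = ∂_k g_{ij} - Γ^m_{ki} g_{mj} - Γ^m_{kj} g_{im}:
∇_r g_{θθ} = (2*r) - (0) - (0) = 2*r ≠ 0
So the connection is not metric compatible (it is not the Levi-Civita connection).
False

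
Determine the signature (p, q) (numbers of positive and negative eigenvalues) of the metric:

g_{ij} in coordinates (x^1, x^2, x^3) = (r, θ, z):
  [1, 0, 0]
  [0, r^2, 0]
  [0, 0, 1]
The metric is diagonal, so its eigenvalues are the diagonal entries: 1, r^2, 1 (at a generic point, where coordinate-dependent entries are positive).
3 positive, 0 negative.
(3, 0) - Riemannian (positive definite)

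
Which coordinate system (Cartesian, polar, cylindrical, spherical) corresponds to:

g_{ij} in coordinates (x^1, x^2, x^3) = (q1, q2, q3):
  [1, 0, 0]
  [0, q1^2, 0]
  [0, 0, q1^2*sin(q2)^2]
The line element ds^2 = dq1^2 + q1^2 dq2^2 + q1^2 sin(q2)^2 dq3^2 is dr^2 + r^2 dθ^2 + r^2 sin(θ)^2 dφ^2 with q1 = r, q2 = θ, q3 = φ.
spherical coordinates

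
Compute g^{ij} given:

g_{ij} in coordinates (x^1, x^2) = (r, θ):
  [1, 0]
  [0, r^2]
The metric is diagonal, so g^{ij} is diagonal with entries 1/g_{ii}: diag(1, 1/(r^2)).
g^{ij}:
  [1, 0]
  [0, 1/r^2]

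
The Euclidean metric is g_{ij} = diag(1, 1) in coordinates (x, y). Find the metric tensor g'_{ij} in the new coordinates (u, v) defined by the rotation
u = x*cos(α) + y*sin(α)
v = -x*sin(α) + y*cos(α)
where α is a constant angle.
Invert the transformation: x = u*cos(α) - v*sin(α), y = u*sin(α) + v*cos(α)
g'_{ij} = (∂x^k/∂x'^i)(∂x^l/∂x'^j) g_{kl}; with g_{kl} = δ_{kl} this is Σ_k (∂x^k/∂x'^i)(∂x^k/∂x'^j).
Jacobian: ∂x/∂u = cos(α), ∂x/∂v = -sin(α), ∂y/∂u = sin(α), ∂y/∂v = cos(α)
g'_{uu} = (cos(α))(cos(α)) + (sin(α))(sin(α)) = 1
g'_{uv} = (cos(α))(-sin(α)) + (sin(α))(cos(α)) = 0
g'_{vv} = (-sin(α))(-sin(α)) + (cos(α))(cos(α)) = 1
g'_{ij} = diag(1, 1)
The Euclidean metric is invariant under rotations.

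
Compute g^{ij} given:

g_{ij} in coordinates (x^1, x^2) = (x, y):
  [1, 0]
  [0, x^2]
The metric is diagonal, so g^{ij} is diagonal with entries 1/g_{ii}: diag(1, 1/(x^2)).
g^{ij}:
  [1, 0]
  [0, 1/x^2]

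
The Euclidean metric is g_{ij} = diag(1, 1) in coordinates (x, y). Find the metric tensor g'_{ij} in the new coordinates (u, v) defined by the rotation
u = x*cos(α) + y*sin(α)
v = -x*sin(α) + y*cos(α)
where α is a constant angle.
Invert the transformation: x = u*cos(α) - v*sin(α), y = u*sin(α) + v*cos(α)
g'_{ij} = (∂x^k/∂x'^i)(∂x^l/∂x'^j) g_{kl}; with g_{kl} = δ_{kl} this is Σ_k (∂x^k/∂x'^i)(∂x^k/∂x'^j).
Jacobian: ∂x/∂u = cos(α), ∂x/∂v = -sin(α), ∂y/∂u = sin(α), ∂y/∂v = cos(α)
g'_{uu} = (cos(α))(cos(α)) + (sin(α))(sin(α)) = 1
g'_{uv} = (cos(α))(-sin(α)) + (sin(α))(cos(α)) = 0
g'_{vv} = (-sin(α))(-sin(α)) + (cos(α))(cos(α)) = 1
g'_{ij} = diag(1, 1)
The Euclidean metric is invariant under rotations.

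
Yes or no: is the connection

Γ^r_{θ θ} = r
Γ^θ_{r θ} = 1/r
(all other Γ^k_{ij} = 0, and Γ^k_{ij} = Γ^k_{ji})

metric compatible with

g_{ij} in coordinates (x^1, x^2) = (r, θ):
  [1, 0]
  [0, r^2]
Using ∇_k g_{ij} = ∂_k g_{ij} - Γ^m_{ki} g_{mj} - Γ^m_{kj} g_{im}:
∇_θ g_{rθ} = (0) - (r) - (r) = -2*r ≠ 0
So the connection is not metric compatible (it is not the Levi-Civita connection).
No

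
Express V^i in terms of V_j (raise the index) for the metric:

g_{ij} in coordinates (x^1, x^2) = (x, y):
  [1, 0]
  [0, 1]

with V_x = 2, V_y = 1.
Inverse metric (diagonal): g^{xx} = 1, g^{yy} = 1
V^i = g^{ij} V_j:
V^x = (1)(2) + (0)(1) = 2
V^y = (0)(2) + (1)(1) = 1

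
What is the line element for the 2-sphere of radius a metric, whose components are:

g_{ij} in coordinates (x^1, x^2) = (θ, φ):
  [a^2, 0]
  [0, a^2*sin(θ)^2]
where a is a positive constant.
ds^2 = g_{ij} dx^i dx^j; only the non-zero components contribute.
ds^2 = a^2 dθ^2 + a^2*sin(θ)^2 dφ^2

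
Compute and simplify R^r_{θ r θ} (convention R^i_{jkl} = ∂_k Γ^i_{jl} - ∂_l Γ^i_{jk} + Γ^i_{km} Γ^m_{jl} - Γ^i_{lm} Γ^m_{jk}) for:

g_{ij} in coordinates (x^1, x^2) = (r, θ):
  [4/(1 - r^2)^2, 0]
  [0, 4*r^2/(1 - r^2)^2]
Non-zero Christoffel symbols (Γ^k_{ij} = Γ^k_{ji}):
Γ^r_{r r} = 2*r/(1 - r^2)
Γ^r_{θ θ} = (r^3 + r)/(r^2 - 1)
Γ^θ_{r θ} = (-r^2 - 1)/(r^3 - r)
R^r_{θ r θ} = ∂_r Γ^r_{θ θ} - ∂_θ Γ^r_{θ r} + Γ^r_{r m} Γ^m_{θ θ} - Γ^r_{θ m} Γ^m_{θ r}
  = ((r^4 - 4*r^2 - 1)/(r^2 - 1)^2) - (0) + (-2*r^2*(r^2 + 1)/(r^2 - 1)^2) - (-(r^2 + 1)^2/(r^2 - 1)^2) = -4*r^2/(r^2 - 1)^2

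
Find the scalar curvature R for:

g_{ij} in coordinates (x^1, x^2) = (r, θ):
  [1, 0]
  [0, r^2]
Non-zero Christoffel symbols (Γ^k_{ij} = Γ^k_{ji}):
Γ^r_{θ θ} = -r
Γ^θ_{r θ} = 1/r
Ricci tensor (R_{ij} = R^k_{ikj}): R_{rr} = 0, R_{rθ} = 0, R_{θθ} = 0
Inverse metric: g^{rr} = 1, g^{θθ} = 1/r^2
R = g^{ij} R_{ij} = (1)(0) + (1/r^2)(0) = 0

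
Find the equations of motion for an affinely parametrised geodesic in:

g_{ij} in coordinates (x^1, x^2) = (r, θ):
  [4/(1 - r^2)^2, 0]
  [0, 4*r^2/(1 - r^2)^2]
Geodesic equation: d^2x^k/dλ^2 + Γ^k_{ij} (dx^i/dλ)(dx^j/dλ) = 0.
Non-zero Christoffel symbols:
Γ^r_{r r} = 2*r/(1 - r^2)
Γ^r_{θ θ} = (r^3 + r)/(r^2 - 1)
Γ^θ_{r θ} = (-r^2 - 1)/(r^3 - r)
Substituting (the symmetric pair Γ^k_{ij}, Γ^k_{ji} combines into a factor 2):
d^2r/dλ^2 + (2*r/(1 - r^2)) (dr/dλ)^2 + ((r^3 + r)/(r^2 - 1)) (dθ/dλ)^2 = 0
d^2θ/dλ^2 + ((-2*r^2 - 2)/(r^3 - r)) (dr/dλ)(dθ/dλ) = 0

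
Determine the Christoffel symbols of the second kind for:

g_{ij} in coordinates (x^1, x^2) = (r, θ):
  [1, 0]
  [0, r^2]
Using Γ^k_{ij} = (1/2) g^{km} (∂_i g_{mj} + ∂_j g_{mi} - ∂_m g_{ij}); the metric is diagonal, so only the m = k term contributes.
Non-zero symbols (using the symmetry Γ^k_{ij} = Γ^k_{ji}):
Γ^r_{θ θ} = (1/2) g^{rr} (∂_θ g_{rθ} + ∂_θ g_{rθ} - ∂_r g_{θθ}) = (1/2)(1)((0) + (0) - (2*r)) = -r
Γ^θ_{r θ} = (1/2) g^{θθ} (∂_r g_{θθ} + ∂_θ g_{θr} - ∂_θ g_{rθ}) = (1/2)(1/r^2)((2*r) + (0) - (0)) = 1/r
All other Christoffel symbols are zero.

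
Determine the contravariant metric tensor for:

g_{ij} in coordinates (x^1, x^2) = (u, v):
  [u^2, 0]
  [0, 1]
The metric is diagonal, so g^{ij} is diagonal with entries 1/g_{ii}: diag(1/(u^2), 1).
g^{ij}:
  [1/u^2, 0]
  [0, 1]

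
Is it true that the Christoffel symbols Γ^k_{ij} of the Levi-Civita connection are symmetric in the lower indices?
The Levi-Civita connection is torsion-free, which is exactly Γ^k_{ij} = Γ^k_{ji}.
Yes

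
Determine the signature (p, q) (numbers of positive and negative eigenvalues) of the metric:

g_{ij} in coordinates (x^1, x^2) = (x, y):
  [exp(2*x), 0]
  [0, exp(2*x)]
The metric is diagonal, so its eigenvalues are the diagonal entries: exp(2*x), exp(2*x) (at a generic point, where coordinate-dependent entries are positive).
2 positive, 0 negative.
(2, 0) - Riemannian (positive definite)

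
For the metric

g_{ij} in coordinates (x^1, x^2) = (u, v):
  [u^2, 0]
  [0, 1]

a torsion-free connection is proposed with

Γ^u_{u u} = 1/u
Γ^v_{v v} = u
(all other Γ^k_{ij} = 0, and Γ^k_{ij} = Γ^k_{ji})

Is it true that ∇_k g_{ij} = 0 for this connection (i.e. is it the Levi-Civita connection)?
Using ∇_k g_{ij} = ∂_k g_{ij} - Γ^m_{ki} g_{mj} - Γ^m_{kj} g_{im}:
∇_v g_{vv} = (0) - (u) - (u) = -2*u ≠ 0
So the connection is not metric compatible (it is not the Levi-Civita connection).
No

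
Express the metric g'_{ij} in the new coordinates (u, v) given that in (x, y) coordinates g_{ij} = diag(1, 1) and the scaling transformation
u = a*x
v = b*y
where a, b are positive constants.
Invert the transformation: x = u/a, y = v/b
g'_{ij} = (∂x^k/∂x'^i)(∂x^l/∂x'^j) g_{kl}; with g_{kl} = δ_{kl} this is Σ_k (∂x^k/∂x'^i)(∂x^k/∂x'^j).
Jacobian: ∂x/∂u = 1/a, ∂x/∂v = 0, ∂y/∂u = 0, ∂y/∂v = 1/b
g'_{uu} = (1/a)(1/a) + (0)(0) = 1/a^2
g'_{uv} = (1/a)(0) + (0)(1/b) = 0
g'_{vv} = (0)(0) + (1/b)(1/b) = 1/b^2
g'_{ij} = diag(1/a^2, 1/b^2)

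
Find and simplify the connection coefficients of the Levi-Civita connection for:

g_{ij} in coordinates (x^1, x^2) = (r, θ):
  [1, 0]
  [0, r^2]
Using Γ^k_{ij} = (1/2) g^{km} (∂_i g_{mj} + ∂_j g_{mi} - ∂_m g_{ij}); the metric is diagonal, so only the m = k term contributes.
Non-zero symbols (using the symmetry Γ^k_{ij} = Γ^k_{ji}):
Γ^r_{θ θ} = (1/2) g^{rr} (∂_θ g_{rθ} + ∂_θ g_{rθ} - ∂_r g_{θθ}) = (1/2)(1)((0) + (0) - (2*r)) = -r
Γ^θ_{r θ} = (1/2) g^{θθ} (∂_r g_{θθ} + ∂_θ g_{θr} - ∂_θ g_{rθ}) = (1/2)(1/r^2)((2*r) + (0) - (0)) = 1/r
All other Christoffel symbols are zero.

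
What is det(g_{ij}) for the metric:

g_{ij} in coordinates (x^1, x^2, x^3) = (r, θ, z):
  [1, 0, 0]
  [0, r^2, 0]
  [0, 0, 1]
Diagonal metric: det(g) = g_{11}·g_{22}·g_{33}
= (1)·(r^2)·(1)
det(g) = r^2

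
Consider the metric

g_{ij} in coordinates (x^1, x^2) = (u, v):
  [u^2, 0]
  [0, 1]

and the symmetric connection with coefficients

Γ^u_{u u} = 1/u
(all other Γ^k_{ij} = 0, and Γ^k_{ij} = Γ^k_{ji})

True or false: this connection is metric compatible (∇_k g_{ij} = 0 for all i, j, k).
Using ∇_k g_{ij} = ∂_k g_{ij} - Γ^m_{ki} g_{mj} - Γ^m_{kj} g_{im}:
e.g. ∇_u g_{uu} = (2*u) - (u) - (u) = 0
Every component ∇_k g_{ij} vanishes: the connection is metric compatible.
True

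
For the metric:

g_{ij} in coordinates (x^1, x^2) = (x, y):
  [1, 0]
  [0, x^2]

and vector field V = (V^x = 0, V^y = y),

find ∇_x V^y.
Non-zero Christoffel symbols:
Γ^x_{y y} = -x
Γ^y_{x y} = 1/x
∇_x V^y = ∂_x V^y + Γ^y_{x j} V^j
  = (0) + (0)(0) + (1/x)(y)
  = y/x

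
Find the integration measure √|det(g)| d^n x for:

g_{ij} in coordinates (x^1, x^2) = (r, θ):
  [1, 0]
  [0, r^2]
det(g) = r^2
√|det(g)| = r
Volume element: dV = r dr dθ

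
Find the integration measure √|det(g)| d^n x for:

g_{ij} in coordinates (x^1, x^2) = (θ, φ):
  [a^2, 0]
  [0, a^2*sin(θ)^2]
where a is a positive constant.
det(g) = a^4*sin(θ)^2
√|det(g)| = a^2*sin(θ) (taking 0 < θ < π so that |sin(θ)| = sin(θ))
Volume element: dV = a^2*sin(θ) dθ dφ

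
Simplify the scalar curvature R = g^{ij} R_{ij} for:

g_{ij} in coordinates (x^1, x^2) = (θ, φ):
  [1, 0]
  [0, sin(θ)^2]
Non-zero Christoffel symbols (Γ^k_{ij} = Γ^k_{ji}):
Γ^θ_{φ φ} = -sin(2*θ)/2
Γ^φ_{θ φ} = 1/tan(θ)
Ricci tensor (R_{ij} = R^k_{ikj}): R_{θθ} = 1, R_{θφ} = 0, R_{φφ} = sin(θ)^2
Inverse metric: g^{θθ} = 1, g^{φφ} = 1/sin(θ)^2
R = g^{ij} R_{ij} = (1)(1) + (1/sin(θ)^2)(sin(θ)^2) = 2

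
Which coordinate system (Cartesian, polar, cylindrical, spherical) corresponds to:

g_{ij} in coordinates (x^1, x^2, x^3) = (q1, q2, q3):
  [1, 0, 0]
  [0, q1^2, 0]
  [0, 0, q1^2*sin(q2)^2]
The line element ds^2 = dq1^2 + q1^2 dq2^2 + q1^2 sin(q2)^2 dq3^2 is dr^2 + r^2 dθ^2 + r^2 sin(θ)^2 dφ^2 with q1 = r, q2 = θ, q3 = φ.
spherical coordinates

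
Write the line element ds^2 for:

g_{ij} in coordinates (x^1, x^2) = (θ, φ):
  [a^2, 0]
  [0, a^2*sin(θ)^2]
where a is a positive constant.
ds^2 = g_{ij} dx^i dx^j; only the non-zero components contribute.
ds^2 = a^2 dθ^2 + a^2*sin(θ)^2 dφ^2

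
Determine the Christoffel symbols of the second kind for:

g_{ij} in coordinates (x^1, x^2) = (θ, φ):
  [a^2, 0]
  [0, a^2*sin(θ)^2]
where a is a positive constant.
Using Γ^k_{ij} = (1/2) g^{km} (∂_i g_{mj} + ∂_j g_{mi} - ∂_m g_{ij}); the metric is diagonal, so only the m = k term contributes.
Non-zero symbols (using the symmetry Γ^k_{ij} = Γ^k_{ji}):
Γ^θ_{φ φ} = (1/2) g^{θθ} (∂_φ g_{θφ} + ∂_φ g_{θφ} - ∂_θ g_{φφ}) = (1/2)(1/a^2)((0) + (0) - (a^2*sin(2*θ))) = -sin(2*θ)/2
Γ^φ_{θ φ} = (1/2) g^{φφ} (∂_θ g_{φφ} + ∂_φ g_{φθ} - ∂_φ g_{θφ}) = (1/2)(1/(a^2*sin(θ)^2))((a^2*sin(2*θ)) + (0) - (0)) = 1/tan(θ)
All other Christoffel symbols are zero.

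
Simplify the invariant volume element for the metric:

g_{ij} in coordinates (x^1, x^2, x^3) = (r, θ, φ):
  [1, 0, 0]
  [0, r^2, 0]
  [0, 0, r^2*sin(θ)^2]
det(g) = r^4*sin(θ)^2
√|det(g)| = r^2*sin(θ) (taking 0 < θ < π so that |sin(θ)| = sin(θ))
Volume element: dV = r^2*sin(θ) dr dθ dφ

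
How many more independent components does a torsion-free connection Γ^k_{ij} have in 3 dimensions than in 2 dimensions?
Independent components in n dimensions: n × n(n+1)/2 = n^2(n+1)/2.
3D: 3 × 6 = 18
2D: 2 × 3 = 6
Difference = 18 - 6 = 12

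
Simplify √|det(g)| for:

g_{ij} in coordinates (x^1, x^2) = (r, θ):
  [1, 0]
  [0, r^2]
det(g) = r^2
√|det(g)| = r
Volume element: dV = r dr dθ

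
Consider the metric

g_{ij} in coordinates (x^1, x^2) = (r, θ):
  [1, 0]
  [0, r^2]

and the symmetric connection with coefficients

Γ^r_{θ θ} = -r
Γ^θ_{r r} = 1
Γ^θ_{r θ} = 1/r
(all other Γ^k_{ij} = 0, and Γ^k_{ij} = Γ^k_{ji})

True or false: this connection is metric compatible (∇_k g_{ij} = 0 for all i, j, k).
Using ∇_k g_{ij} = ∂_k g_{ij} - Γ^m_{ki} g_{mj} - Γ^m_{kj} g_{im}:
∇_r g_{rθ} = (0) - (r^2) - (0) = -r^2 ≠ 0
So the connection is not metric compatible (it is not the Levi-Civita connection).
False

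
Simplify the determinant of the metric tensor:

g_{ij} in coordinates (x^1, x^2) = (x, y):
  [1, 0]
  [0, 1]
For a 2×2 metric: det(g) = g_{11}·g_{22} - g_{12}·g_{21}
= (1)·(1) - (0)·(0)
= 1 - 0
det(g) = 1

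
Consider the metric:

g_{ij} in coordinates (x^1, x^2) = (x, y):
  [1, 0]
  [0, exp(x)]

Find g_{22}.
With x^1 = x, x^2 = y, g_{22} = g_{yy} is the row-2, column-2 entry of the matrix.
g_{22} = exp(x)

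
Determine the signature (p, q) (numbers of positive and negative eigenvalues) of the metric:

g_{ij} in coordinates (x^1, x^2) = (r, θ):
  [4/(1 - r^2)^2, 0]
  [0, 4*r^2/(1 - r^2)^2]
The metric is diagonal, so its eigenvalues are the diagonal entries: 4/(1 - r^2)^2, 4*r^2/(1 - r^2)^2 (at a generic point, where coordinate-dependent entries are positive).
2 positive, 0 negative.
(2, 0) - Riemannian (positive definite)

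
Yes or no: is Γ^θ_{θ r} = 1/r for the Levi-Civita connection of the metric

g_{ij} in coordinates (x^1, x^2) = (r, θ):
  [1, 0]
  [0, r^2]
Γ^θ_{θ r} = (1/2) g^{θθ} (∂_θ g_{θr} + ∂_r g_{θθ} - ∂_θ g_{θr}) = (1/2)(1/r^2)((0) + (2*r) - (0)) = 1/r
This equals the proposed value 1/r.
Yes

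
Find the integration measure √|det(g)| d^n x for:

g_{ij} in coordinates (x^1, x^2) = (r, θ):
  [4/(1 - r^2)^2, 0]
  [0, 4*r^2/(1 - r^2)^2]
det(g) = 16*r^2/(1 - r^2)^4
√|det(g)| = 4*r/(r^2 - 1)^2
Volume element: dV = 4*r/(r^2 - 1)^2 dr dθ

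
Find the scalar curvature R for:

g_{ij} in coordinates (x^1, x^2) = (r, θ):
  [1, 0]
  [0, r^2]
Non-zero Christoffel symbols (Γ^k_{ij} = Γ^k_{ji}):
Γ^r_{θ θ} = -r
Γ^θ_{r θ} = 1/r
Ricci tensor (R_{ij} = R^k_{ikj}): R_{rr} = 0, R_{rθ} = 0, R_{θθ} = 0
Inverse metric: g^{rr} = 1, g^{θθ} = 1/r^2
R = g^{ij} R_{ij} = (1)(0) + (1/r^2)(0) = 0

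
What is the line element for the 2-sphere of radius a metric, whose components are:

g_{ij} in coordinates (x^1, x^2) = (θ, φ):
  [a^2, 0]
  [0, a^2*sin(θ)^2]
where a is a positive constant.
ds^2 = g_{ij} dx^i dx^j; only the non-zero components contribute.
ds^2 = a^2 dθ^2 + a^2*sin(θ)^2 dφ^2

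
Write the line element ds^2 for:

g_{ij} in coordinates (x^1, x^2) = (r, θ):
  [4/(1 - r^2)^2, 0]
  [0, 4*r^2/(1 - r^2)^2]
ds^2 = g_{ij} dx^i dx^j; only the non-zero components contribute.
ds^2 = (4/(1 - r^2)^2) dr^2 + (4*r^2/(1 - r^2)^2) dθ^2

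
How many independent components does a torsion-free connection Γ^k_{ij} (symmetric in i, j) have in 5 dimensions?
Γ^k_{ij} has n choices for the upper index and n(n+1)/2 independent symmetric lower index pairs.
Total = 5 × 5×6/2 = 5 × 15 = 75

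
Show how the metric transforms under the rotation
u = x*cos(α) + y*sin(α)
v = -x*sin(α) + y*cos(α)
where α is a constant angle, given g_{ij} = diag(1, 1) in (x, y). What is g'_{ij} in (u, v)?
Invert the transformation: x = u*cos(α) - v*sin(α), y = u*sin(α) + v*cos(α)
g'_{ij} = (∂x^k/∂x'^i)(∂x^l/∂x'^j) g_{kl}; with g_{kl} = δ_{kl} this is Σ_k (∂x^k/∂x'^i)(∂x^k/∂x'^j).
Jacobian: ∂x/∂u = cos(α), ∂x/∂v = -sin(α), ∂y/∂u = sin(α), ∂y/∂v = cos(α)
g'_{uu} = (cos(α))(cos(α)) + (sin(α))(sin(α)) = 1
g'_{uv} = (cos(α))(-sin(α)) + (sin(α))(cos(α)) = 0
g'_{vv} = (-sin(α))(-sin(α)) + (cos(α))(cos(α)) = 1
g'_{ij} = diag(1, 1)
The Euclidean metric is invariant under rotations.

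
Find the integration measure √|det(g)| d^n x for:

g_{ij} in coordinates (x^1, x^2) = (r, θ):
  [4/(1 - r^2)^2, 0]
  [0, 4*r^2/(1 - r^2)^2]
det(g) = 16*r^2/(1 - r^2)^4
√|det(g)| = 4*r/(r^2 - 1)^2
Volume element: dV = 4*r/(r^2 - 1)^2 dr dθ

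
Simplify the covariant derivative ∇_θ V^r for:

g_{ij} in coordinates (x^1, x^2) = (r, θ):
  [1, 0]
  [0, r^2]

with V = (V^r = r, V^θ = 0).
Non-zero Christoffel symbols:
Γ^r_{θ θ} = -r
Γ^θ_{r θ} = 1/r
∇_θ V^r = ∂_θ V^r + Γ^r_{θ j} V^j
  = (0) + (0)(r) + (-r)(0)
  = 0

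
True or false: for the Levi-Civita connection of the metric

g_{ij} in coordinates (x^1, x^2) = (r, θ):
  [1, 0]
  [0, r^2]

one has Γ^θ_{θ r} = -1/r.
Γ^θ_{θ r} = (1/2) g^{θθ} (∂_θ g_{θr} + ∂_r g_{θθ} - ∂_θ g_{θr}) = (1/2)(1/r^2)((0) + (2*r) - (0)) = 1/r
This differs from the proposed value -1/r.
False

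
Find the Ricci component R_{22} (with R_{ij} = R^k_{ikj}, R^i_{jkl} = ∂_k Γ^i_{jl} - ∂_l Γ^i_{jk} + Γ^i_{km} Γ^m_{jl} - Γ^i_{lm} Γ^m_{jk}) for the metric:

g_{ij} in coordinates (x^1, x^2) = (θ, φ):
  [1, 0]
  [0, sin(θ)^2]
Non-zero Christoffel symbols (Γ^k_{ij} = Γ^k_{ji}):
Γ^θ_{φ φ} = -sin(2*θ)/2
Γ^φ_{θ φ} = 1/tan(θ)
R^θ_{φ θ φ} = ∂_θ Γ^θ_{φ φ} - ∂_φ Γ^θ_{φ θ} + Γ^θ_{θ m} Γ^m_{φ φ} - Γ^θ_{φ m} Γ^m_{φ θ}
  = (-cos(2*θ)) - (0) + (0) - (-cos(θ)^2) = sin(θ)^2
R^φ_{φ φ φ} = 0 (a repeated index in an antisymmetric pair)
R_{φφ} = R^θ_{φ θ φ} + R^φ_{φ φ φ} = (sin(θ)^2) + (0) = sin(θ)^2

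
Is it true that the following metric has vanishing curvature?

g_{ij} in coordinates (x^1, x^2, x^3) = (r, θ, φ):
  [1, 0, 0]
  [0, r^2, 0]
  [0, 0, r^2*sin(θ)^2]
Non-zero Christoffel symbols:
Γ^r_{θ θ} = -r
Γ^r_{φ φ} = -r*sin(θ)^2
Γ^θ_{r θ} = 1/r
Γ^θ_{φ φ} = -sin(2*θ)/2
Γ^φ_{r φ} = 1/r
Γ^φ_{θ φ} = 1/tan(θ)
Ricci tensor: R_{rr} = 0, R_{rθ} = 0, R_{rφ} = 0, R_{θθ} = 0, R_{θφ} = 0, R_{φφ} = 0
All R_{ij} vanish; in 3 dimensions the Riemann tensor is fully determined by the Ricci tensor, so R^i_{jkl} = 0: the metric is flat (curvilinear coordinates on flat space).
Yes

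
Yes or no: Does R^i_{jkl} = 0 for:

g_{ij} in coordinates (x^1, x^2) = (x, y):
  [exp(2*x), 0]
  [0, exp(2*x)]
Non-zero Christoffel symbols:
Γ^x_{x x} = 1
Γ^x_{y y} = -1
Γ^y_{x y} = 1
Ricci tensor: R_{xx} = 0, R_{xy} = 0, R_{yy} = 0
All R_{ij} vanish; in 2 dimensions the Riemann tensor is fully determined by the Ricci tensor, so R^i_{jkl} = 0: the metric is flat (curvilinear coordinates on flat space).
Yes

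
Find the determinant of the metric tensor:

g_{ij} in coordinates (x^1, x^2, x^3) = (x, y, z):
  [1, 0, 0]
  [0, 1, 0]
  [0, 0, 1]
Diagonal metric: det(g) = g_{11}·g_{22}·g_{33}
= (1)·(1)·(1)
det(g) = 1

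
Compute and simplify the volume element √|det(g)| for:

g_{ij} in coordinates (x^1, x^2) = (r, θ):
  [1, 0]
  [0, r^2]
det(g) = r^2
√|det(g)| = r
Volume element: dV = r dr dθ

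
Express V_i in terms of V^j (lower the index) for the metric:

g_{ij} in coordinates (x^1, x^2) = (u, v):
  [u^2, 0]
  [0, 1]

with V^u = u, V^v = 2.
V_i = g_{ij} V^j:
V_u = (u^2)(u) + (0)(2) = u^3
V_v = (0)(u) + (1)(2) = 2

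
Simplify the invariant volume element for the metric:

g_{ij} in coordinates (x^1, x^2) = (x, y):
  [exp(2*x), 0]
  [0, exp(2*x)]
det(g) = exp(4*x)
√|det(g)| = exp(2*x)
Volume element: dV = exp(2*x) dx dy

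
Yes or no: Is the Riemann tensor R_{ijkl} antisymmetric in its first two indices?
R_{ijkl} = -R_{jikl} (follows from metric compatibility).
Yes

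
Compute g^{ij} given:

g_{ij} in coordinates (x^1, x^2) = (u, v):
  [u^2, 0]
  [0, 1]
The metric is diagonal, so g^{ij} is diagonal with entries 1/g_{ii}: diag(1/(u^2), 1).
g^{ij}:
  [1/u^2, 0]
  [0, 1]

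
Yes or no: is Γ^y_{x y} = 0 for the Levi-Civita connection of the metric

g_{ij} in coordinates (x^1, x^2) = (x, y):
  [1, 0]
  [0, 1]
Γ^y_{x y} = (1/2) g^{yy} (∂_x g_{yy} + ∂_y g_{yx} - ∂_y g_{xy}) = (1/2)(1)((0) + (0) - (0)) = 0
This equals the proposed value 0.
Yes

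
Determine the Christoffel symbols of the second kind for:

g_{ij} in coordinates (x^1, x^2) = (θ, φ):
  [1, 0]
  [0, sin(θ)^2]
Using Γ^k_{ij} = (1/2) g^{km} (∂_i g_{mj} + ∂_j g_{mi} - ∂_m g_{ij}); the metric is diagonal, so only the m = k term contributes.
Non-zero symbols (using the symmetry Γ^k_{ij} = Γ^k_{ji}):
Γ^θ_{φ φ} = (1/2) g^{θθ} (∂_φ g_{θφ} + ∂_φ g_{θφ} - ∂_θ g_{φφ}) = (1/2)(1)((0) + (0) - (sin(2*θ))) = -sin(2*θ)/2
Γ^φ_{θ φ} = (1/2) g^{φφ} (∂_θ g_{φφ} + ∂_φ g_{φθ} - ∂_φ g_{θφ}) = (1/2)(1/sin(θ)^2)((sin(2*θ)) + (0) - (0)) = 1/tan(θ)
All other Christoffel symbols are zero.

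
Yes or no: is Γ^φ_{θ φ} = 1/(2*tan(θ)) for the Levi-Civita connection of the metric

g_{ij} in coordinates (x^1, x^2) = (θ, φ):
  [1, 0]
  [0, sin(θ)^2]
Γ^φ_{θ φ} = (1/2) g^{φφ} (∂_θ g_{φφ} + ∂_φ g_{φθ} - ∂_φ g_{θφ}) = (1/2)(1/sin(θ)^2)((sin(2*θ)) + (0) - (0)) = 1/tan(θ)
This differs from the proposed value 1/(2*tan(θ)).
No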